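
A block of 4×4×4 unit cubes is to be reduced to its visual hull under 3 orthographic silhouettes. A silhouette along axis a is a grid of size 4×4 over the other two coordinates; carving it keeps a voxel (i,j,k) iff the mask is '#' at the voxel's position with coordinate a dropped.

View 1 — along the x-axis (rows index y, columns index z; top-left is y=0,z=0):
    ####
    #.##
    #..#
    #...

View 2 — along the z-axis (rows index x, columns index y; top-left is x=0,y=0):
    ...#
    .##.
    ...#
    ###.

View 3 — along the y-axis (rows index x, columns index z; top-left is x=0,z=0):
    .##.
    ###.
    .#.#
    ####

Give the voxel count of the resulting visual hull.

initial block: 4^3 = 64
  1. axis=0 (YZ plane), |mask|=10  ⇒  voxels=40
  2. axis=2 (XY plane), |mask|=7  ⇒  voxels=16
  3. axis=1 (XZ plane), |mask|=11  ⇒  voxels=12

12 voxels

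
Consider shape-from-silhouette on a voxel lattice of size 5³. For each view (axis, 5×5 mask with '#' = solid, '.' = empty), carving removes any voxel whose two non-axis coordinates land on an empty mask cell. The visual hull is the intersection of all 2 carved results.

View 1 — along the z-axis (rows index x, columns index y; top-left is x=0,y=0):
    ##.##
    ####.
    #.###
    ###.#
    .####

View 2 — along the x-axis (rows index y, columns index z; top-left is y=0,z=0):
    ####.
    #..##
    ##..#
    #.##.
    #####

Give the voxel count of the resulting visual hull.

before carving: 125 voxels (5×5×5)
  1. axis=2 (XY plane), |mask|=20  ⇒  voxels=100
  2. axis=0 (YZ plane), |mask|=18  ⇒  voxels=72

voxel count = 72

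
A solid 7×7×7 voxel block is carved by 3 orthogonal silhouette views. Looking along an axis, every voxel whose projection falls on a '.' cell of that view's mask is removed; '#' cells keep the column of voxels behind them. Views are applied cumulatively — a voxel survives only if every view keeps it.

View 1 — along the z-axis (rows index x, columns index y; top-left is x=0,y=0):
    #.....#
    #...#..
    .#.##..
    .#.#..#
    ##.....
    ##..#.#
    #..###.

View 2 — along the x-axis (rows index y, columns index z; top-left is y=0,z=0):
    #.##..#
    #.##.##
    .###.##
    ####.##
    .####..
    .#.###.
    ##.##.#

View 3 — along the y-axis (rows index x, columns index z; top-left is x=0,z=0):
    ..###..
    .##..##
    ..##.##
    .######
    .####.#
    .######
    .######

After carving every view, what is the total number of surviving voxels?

68 voxels

initial block: 7^3 = 343
V1 z: intersect with XY mask (20 set) -- 140 left
V2 x: intersect with YZ mask (33 set) -- 93 left
V3 y: intersect with XZ mask (34 set) -- 68 left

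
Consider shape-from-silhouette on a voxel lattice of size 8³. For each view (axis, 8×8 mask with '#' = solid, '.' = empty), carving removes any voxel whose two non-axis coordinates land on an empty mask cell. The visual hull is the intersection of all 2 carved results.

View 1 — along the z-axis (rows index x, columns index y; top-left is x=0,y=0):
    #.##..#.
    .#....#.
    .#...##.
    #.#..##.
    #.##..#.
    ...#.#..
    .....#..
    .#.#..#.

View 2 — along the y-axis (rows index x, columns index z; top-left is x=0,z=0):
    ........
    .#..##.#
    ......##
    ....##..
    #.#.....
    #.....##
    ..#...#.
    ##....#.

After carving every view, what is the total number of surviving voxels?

start: 8×8×8 = 512 voxels
after view 1 [z-axis, 23 of 64 cells solid] → remaining = 184
after view 2 [y-axis, 18 of 64 cells solid] → remaining = 47

|visual hull| = 47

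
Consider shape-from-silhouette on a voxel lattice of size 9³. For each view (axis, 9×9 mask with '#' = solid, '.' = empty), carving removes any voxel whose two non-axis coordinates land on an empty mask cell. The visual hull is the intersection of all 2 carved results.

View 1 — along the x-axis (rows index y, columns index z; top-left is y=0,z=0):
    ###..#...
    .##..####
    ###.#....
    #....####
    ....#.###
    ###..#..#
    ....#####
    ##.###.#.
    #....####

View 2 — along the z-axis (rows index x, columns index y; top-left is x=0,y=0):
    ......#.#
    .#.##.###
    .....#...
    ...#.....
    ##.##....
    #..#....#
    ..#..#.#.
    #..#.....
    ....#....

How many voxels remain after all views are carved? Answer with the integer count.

112 voxels

before carving: 729 voxels (9×9×9)
step 1: project along x, AND mask (44/81) → |grid| = 396
step 2: project along z, AND mask (23/81) → |grid| = 112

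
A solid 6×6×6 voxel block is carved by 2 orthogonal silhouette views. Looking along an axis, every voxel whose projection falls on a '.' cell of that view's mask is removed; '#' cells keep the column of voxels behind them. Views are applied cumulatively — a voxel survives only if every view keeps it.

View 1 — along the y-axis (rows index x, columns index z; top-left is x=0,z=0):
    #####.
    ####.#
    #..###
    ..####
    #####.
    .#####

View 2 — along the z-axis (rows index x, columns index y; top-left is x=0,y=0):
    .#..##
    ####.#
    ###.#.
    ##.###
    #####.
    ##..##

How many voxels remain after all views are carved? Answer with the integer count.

voxel count = 121

full grid |V| = 216
V1 y: intersect with XZ mask (28 set) -- 168 left
V2 z: intersect with XY mask (26 set) -- 121 left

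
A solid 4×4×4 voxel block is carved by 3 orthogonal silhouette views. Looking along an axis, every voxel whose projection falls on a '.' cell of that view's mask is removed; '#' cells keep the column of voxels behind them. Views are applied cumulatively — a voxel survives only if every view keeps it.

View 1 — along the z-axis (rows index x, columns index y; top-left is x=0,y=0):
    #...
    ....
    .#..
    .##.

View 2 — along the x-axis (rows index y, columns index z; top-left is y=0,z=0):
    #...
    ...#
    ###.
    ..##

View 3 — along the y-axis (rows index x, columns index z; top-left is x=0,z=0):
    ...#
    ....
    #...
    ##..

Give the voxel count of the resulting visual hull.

initial block: 4^3 = 64
  1. axis=2 (XY plane), |mask|=4  ⇒  voxels=16
  2. axis=0 (YZ plane), |mask|=7  ⇒  voxels=6
  3. axis=1 (XZ plane), |mask|=4  ⇒  voxels=2

|visual hull| = 2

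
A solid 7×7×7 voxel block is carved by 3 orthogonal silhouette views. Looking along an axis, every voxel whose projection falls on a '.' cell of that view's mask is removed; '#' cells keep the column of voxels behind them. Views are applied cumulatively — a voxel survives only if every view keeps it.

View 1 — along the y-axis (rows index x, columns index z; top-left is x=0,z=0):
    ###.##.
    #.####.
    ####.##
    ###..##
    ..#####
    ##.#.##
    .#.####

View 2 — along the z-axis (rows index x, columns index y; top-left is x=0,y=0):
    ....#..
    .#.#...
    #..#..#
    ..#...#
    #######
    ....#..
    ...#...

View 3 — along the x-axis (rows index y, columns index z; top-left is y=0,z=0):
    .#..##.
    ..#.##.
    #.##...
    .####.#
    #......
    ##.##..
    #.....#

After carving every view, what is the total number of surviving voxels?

|visual hull| = 38

before carving: 343 voxels (7×7×7)
V1 y: intersect with XZ mask (36 set) -- 252 left
V2 z: intersect with XY mask (17 set) -- 88 left
V3 x: intersect with YZ mask (21 set) -- 38 left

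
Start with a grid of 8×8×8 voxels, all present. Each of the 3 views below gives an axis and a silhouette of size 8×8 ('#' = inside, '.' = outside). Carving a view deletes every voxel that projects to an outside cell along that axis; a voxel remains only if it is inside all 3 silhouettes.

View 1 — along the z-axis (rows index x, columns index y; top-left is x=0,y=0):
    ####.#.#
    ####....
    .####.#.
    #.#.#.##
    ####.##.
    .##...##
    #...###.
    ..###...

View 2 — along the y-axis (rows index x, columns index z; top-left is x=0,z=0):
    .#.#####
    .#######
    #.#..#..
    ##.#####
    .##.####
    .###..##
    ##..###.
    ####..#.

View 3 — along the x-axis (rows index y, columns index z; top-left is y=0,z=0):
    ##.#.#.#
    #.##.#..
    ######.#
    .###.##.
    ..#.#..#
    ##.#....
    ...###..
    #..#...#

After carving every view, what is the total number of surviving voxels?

before carving: 512 voxels (8×8×8)
carve view 1 (along z, XY-mask fill 37/64): 296 voxels remain
carve view 2 (along y, XZ-mask fill 44/64): 205 voxels remain
carve view 3 (along x, YZ-mask fill 33/64): 109 voxels remain

remaining voxels: 109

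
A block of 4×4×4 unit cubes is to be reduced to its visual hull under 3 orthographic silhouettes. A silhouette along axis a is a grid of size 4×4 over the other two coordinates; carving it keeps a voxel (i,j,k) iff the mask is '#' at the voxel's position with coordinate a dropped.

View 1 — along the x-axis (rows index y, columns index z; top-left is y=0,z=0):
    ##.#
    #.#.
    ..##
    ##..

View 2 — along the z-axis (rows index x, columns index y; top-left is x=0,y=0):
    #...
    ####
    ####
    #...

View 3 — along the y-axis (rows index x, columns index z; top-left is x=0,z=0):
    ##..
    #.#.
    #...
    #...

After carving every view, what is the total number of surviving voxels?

voxel count = 11

full grid |V| = 64
  1. axis=0 (YZ plane), |mask|=9  ⇒  voxels=36
  2. axis=2 (XY plane), |mask|=10  ⇒  voxels=24
  3. axis=1 (XZ plane), |mask|=6  ⇒  voxels=11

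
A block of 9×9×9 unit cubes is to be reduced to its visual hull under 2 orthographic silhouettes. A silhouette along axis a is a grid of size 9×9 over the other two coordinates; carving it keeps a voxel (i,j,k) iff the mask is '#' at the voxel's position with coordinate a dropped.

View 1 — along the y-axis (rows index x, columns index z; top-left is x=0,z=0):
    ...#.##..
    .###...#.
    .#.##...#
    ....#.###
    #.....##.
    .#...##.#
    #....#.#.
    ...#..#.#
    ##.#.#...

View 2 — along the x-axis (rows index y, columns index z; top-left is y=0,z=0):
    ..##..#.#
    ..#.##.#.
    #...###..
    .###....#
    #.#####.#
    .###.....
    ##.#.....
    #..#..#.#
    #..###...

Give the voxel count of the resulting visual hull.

start: 9×9×9 = 729 voxels
  1. axis=1 (XZ plane), |mask|=32  ⇒  voxels=288
  2. axis=0 (YZ plane), |mask|=37  ⇒  voxels=131

voxel count = 131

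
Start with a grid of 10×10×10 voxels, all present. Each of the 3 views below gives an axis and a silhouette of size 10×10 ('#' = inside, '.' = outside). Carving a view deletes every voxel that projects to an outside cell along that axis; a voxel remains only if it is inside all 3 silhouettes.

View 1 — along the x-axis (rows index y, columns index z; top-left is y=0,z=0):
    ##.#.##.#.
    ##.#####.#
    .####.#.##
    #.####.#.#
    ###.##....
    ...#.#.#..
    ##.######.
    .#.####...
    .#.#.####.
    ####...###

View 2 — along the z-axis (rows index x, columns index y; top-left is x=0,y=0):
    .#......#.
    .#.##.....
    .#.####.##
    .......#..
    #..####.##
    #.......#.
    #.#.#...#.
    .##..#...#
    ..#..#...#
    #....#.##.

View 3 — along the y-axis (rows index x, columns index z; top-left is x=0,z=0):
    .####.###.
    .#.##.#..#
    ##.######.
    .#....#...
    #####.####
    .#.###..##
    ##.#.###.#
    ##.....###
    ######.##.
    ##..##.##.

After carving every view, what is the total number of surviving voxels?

start: 10×10×10 = 1000 voxels
  1. axis=0 (YZ plane), |mask|=62  ⇒  voxels=620
  2. axis=2 (XY plane), |mask|=37  ⇒  voxels=223
  3. axis=1 (XZ plane), |mask|=63  ⇒  voxels=161

161 voxels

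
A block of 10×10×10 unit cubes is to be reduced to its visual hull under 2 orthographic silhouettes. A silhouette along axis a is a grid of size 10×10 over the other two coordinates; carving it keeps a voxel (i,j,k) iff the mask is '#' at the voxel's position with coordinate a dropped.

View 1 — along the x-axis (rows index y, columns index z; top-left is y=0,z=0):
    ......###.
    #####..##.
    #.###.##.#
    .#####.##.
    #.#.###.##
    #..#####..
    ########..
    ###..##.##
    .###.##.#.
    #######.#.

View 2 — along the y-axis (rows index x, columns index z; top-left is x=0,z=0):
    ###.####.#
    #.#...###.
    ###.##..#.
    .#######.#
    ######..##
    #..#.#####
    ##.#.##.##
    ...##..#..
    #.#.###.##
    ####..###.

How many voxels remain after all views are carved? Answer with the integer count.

|visual hull| = 440

before carving: 1000 voxels (10×10×10)
carve view 1 (along x, YZ-mask fill 66/100): 660 voxels remain
carve view 2 (along y, XZ-mask fill 66/100): 440 voxels remain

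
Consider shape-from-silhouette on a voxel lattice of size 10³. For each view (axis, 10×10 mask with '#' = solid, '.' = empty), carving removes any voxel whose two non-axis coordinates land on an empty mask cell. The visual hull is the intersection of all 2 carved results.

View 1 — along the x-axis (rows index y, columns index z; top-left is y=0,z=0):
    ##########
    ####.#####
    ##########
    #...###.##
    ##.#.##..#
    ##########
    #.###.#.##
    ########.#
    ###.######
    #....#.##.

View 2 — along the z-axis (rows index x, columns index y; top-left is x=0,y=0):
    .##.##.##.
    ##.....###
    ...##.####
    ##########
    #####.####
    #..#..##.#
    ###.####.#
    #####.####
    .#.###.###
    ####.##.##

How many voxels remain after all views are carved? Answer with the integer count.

voxel count = 574

start: 10×10×10 = 1000 voxels
V1 x: intersect with YZ mask (80 set) -- 800 left
V2 z: intersect with XY mask (73 set) -- 574 left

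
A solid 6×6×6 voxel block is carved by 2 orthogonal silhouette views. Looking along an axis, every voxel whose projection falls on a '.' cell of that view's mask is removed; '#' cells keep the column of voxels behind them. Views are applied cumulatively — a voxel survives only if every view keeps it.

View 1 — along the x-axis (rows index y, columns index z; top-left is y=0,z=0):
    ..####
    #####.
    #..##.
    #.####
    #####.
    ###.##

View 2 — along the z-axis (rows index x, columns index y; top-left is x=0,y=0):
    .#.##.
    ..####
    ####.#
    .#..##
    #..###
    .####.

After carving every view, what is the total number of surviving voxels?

start: 6×6×6 = 216 voxels
step 1: project along x, AND mask (27/36) → |grid| = 162
step 2: project along z, AND mask (23/36) → |grid| = 107

voxel count = 107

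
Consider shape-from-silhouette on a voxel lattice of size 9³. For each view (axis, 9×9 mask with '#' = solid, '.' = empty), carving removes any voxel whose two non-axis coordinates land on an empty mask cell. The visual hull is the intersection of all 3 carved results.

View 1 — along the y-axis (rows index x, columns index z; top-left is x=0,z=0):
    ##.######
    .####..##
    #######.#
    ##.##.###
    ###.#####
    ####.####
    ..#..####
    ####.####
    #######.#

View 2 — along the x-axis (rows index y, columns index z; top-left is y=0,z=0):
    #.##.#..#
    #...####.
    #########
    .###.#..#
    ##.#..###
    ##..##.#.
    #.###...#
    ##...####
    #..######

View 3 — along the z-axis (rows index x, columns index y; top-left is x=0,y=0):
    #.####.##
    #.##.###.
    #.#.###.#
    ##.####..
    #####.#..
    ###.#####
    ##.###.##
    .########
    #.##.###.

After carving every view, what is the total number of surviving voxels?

290 voxels

before carving: 729 voxels (9×9×9)
[1] y-view keeps 66 columns → grid now 594
[2] x-view keeps 53 columns → grid now 390
[3] z-view keeps 60 columns → grid now 290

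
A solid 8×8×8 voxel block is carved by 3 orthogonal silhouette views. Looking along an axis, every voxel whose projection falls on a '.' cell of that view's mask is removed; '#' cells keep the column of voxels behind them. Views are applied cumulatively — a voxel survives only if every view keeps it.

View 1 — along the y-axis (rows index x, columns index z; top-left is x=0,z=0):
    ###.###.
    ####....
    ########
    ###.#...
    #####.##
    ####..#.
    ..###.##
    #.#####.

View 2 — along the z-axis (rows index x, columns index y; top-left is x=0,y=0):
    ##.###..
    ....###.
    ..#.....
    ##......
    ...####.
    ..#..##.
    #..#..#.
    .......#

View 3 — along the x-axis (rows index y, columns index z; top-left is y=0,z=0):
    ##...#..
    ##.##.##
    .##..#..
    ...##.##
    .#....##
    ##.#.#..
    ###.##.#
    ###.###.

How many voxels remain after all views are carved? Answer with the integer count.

voxel count = 64

start: 8×8×8 = 512 voxels
[1] y-view keeps 45 columns → grid now 360
[2] z-view keeps 22 columns → grid now 122
[3] x-view keeps 35 columns → grid now 64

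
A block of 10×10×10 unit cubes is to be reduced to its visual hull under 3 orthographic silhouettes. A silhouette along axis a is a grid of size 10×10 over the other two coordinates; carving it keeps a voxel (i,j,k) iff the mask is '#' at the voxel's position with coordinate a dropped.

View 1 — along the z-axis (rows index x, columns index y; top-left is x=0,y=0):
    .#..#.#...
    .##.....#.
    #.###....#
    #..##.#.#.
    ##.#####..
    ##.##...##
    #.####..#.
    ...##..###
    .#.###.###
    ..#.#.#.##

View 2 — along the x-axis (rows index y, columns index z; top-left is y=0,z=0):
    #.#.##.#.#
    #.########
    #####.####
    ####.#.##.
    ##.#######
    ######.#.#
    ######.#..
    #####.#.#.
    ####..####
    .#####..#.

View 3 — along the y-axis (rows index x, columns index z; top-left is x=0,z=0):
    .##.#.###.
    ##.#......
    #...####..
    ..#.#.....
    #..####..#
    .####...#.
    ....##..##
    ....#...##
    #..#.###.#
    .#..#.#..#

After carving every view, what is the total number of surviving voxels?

175 voxels

full grid |V| = 1000
[1] z-view keeps 52 columns → grid now 520
[2] x-view keeps 76 columns → grid now 400
[3] y-view keeps 44 columns → grid now 175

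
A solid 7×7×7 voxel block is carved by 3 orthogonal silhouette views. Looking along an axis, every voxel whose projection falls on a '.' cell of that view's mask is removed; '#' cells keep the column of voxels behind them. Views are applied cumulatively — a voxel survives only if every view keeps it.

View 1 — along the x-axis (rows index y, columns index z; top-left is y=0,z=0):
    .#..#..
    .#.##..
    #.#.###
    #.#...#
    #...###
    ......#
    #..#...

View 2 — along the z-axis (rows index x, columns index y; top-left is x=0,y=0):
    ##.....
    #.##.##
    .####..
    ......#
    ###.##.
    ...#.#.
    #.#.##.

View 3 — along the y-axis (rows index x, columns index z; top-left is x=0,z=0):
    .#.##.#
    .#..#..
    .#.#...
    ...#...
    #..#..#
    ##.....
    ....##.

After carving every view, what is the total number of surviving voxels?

remaining voxels: 23

full grid |V| = 343
V1 x: intersect with YZ mask (20 set) -- 140 left
V2 z: intersect with XY mask (23 set) -- 66 left
V3 y: intersect with XZ mask (16 set) -- 23 left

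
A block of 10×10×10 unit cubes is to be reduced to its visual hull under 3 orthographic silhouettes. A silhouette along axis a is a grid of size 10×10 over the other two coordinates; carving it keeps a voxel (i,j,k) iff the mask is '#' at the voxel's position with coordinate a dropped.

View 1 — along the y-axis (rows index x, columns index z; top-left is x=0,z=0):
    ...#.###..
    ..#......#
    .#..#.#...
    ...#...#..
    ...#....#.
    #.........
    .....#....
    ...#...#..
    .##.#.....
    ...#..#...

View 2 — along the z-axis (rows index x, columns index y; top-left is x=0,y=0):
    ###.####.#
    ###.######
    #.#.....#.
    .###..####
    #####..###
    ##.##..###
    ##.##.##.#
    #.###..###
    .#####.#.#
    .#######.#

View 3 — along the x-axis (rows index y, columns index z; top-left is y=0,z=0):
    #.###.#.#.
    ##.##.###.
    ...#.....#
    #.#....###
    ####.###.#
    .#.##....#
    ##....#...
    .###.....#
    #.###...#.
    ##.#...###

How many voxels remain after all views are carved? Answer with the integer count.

remaining voxels: 82

before carving: 1000 voxels (10×10×10)
V1 y: intersect with XZ mask (22 set) -- 220 left
V2 z: intersect with XY mask (71 set) -- 154 left
V3 x: intersect with YZ mask (50 set) -- 82 left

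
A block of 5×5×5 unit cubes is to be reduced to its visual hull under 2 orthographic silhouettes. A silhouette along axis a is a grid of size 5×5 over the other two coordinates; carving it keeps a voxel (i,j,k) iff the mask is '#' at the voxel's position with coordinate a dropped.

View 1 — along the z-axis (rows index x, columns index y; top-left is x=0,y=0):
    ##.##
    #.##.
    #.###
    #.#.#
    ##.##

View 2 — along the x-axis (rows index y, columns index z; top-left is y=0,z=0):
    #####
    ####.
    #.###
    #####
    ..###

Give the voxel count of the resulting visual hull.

remaining voxels: 77

start: 5×5×5 = 125 voxels
step 1: project along z, AND mask (18/25) → |grid| = 90
step 2: project along x, AND mask (21/25) → |grid| = 77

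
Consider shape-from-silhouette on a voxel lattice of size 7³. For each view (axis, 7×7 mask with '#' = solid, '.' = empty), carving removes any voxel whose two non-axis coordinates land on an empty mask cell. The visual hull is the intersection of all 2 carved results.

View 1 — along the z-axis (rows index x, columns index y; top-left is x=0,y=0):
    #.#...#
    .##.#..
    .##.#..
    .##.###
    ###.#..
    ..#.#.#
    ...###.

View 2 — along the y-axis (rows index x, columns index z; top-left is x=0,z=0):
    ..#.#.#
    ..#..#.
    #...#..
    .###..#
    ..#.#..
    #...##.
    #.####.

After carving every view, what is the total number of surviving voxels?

73 voxels

full grid |V| = 343
  1. axis=2 (XY plane), |mask|=24  ⇒  voxels=168
  2. axis=1 (XZ plane), |mask|=21  ⇒  voxels=73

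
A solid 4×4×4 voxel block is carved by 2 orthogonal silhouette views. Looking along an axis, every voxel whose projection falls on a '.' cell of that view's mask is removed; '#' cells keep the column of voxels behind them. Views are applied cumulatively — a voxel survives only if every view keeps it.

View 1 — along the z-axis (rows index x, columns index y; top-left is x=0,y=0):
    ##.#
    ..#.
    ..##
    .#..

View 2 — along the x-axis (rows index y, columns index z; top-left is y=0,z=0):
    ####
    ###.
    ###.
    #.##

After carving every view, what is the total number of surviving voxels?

22 voxels

initial block: 4^3 = 64
  1. axis=2 (XY plane), |mask|=7  ⇒  voxels=28
  2. axis=0 (YZ plane), |mask|=13  ⇒  voxels=22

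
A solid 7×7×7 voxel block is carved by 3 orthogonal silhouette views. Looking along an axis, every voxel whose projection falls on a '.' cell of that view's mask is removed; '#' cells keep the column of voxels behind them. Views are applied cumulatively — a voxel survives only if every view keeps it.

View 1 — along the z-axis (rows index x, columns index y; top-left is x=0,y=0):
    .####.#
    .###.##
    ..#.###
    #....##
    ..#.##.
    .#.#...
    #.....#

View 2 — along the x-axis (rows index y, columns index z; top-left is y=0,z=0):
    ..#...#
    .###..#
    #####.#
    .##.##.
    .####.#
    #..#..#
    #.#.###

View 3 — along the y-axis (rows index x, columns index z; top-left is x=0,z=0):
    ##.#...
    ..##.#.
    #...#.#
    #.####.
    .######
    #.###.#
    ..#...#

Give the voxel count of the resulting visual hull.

voxel count = 56

before carving: 343 voxels (7×7×7)
[1] z-view keeps 24 columns → grid now 168
[2] x-view keeps 29 columns → grid now 104
[3] y-view keeps 27 columns → grid now 56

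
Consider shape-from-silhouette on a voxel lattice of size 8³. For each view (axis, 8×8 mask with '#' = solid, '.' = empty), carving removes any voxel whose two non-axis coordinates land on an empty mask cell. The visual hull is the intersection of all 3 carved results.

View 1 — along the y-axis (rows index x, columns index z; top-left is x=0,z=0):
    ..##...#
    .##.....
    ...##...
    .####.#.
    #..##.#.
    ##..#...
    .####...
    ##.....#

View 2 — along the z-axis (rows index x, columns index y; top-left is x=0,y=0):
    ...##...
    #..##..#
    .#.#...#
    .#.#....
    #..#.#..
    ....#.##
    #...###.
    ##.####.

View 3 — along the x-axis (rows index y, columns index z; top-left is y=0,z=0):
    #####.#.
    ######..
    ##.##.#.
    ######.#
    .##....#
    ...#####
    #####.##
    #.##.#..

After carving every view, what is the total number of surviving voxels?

voxel count = 65

before carving: 512 voxels (8×8×8)
carve view 1 (along y, XZ-mask fill 26/64): 208 voxels remain
carve view 2 (along z, XY-mask fill 27/64): 85 voxels remain
carve view 3 (along x, YZ-mask fill 43/64): 65 voxels remain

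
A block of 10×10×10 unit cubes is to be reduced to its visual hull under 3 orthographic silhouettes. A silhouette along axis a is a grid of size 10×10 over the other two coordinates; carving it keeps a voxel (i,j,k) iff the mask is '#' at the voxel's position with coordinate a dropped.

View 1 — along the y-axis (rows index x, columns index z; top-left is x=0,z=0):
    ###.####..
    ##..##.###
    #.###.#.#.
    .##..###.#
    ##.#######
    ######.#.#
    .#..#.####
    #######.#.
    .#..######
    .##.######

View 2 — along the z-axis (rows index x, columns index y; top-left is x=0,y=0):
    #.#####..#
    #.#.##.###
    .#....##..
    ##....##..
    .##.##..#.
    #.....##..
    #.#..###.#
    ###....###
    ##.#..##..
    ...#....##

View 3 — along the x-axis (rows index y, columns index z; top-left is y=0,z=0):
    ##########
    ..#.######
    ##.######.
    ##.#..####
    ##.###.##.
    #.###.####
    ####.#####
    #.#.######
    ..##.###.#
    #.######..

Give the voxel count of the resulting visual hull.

before carving: 1000 voxels (10×10×10)
[1] y-view keeps 72 columns → grid now 720
[2] z-view keeps 49 columns → grid now 352
[3] x-view keeps 77 columns → grid now 276

276 voxels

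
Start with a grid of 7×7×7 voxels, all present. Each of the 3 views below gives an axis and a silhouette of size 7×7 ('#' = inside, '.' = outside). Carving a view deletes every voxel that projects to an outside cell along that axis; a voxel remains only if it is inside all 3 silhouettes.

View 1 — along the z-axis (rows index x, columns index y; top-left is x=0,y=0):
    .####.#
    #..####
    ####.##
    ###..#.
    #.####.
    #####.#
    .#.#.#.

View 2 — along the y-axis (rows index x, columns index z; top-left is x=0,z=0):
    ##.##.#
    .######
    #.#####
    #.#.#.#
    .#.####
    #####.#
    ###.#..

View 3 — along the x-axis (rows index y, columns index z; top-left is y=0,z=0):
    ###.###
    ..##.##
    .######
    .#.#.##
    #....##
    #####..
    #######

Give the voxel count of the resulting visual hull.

before carving: 343 voxels (7×7×7)
step 1: project along z, AND mask (34/49) → |grid| = 238
step 2: project along y, AND mask (36/49) → |grid| = 180
step 3: project along x, AND mask (35/49) → |grid| = 124

124 voxels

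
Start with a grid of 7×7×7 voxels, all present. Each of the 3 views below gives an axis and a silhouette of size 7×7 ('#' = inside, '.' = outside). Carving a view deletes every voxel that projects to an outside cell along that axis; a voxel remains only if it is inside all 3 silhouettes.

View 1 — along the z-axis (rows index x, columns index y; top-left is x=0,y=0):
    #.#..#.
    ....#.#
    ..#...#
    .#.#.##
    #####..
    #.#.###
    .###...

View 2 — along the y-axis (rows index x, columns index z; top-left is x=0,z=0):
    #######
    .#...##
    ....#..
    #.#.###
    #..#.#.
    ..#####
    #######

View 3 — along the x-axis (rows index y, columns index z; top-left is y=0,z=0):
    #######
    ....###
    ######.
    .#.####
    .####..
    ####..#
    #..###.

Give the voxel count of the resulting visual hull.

76 voxels

before carving: 343 voxels (7×7×7)
after view 1 [z-axis, 24 of 49 cells solid] → remaining = 168
after view 2 [y-axis, 31 of 49 cells solid] → remaining = 110
after view 3 [x-axis, 34 of 49 cells solid] → remaining = 76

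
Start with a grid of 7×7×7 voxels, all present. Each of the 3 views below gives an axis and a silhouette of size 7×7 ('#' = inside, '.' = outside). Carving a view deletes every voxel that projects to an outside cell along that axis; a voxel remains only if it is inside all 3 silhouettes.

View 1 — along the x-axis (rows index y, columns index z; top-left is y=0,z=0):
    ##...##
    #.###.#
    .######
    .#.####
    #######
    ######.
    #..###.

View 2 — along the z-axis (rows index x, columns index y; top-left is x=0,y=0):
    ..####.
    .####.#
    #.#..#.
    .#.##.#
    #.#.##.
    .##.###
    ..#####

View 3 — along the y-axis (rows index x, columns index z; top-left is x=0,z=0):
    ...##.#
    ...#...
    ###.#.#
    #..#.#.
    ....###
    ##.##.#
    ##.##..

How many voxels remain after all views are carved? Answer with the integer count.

|visual hull| = 84

before carving: 343 voxels (7×7×7)
step 1: project along x, AND mask (37/49) → |grid| = 259
step 2: project along z, AND mask (30/49) → |grid| = 167
step 3: project along y, AND mask (24/49) → |grid| = 84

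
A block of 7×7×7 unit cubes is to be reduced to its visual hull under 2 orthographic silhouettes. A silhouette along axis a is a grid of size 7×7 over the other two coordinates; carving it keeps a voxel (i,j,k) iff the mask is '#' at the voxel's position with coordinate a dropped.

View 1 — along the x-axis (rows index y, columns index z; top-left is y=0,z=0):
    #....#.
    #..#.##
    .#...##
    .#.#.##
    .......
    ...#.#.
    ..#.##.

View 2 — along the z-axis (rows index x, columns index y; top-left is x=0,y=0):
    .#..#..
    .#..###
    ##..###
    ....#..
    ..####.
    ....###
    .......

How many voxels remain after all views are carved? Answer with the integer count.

voxel count = 38

full grid |V| = 343
[1] x-view keeps 18 columns → grid now 126
[2] z-view keeps 19 columns → grid now 38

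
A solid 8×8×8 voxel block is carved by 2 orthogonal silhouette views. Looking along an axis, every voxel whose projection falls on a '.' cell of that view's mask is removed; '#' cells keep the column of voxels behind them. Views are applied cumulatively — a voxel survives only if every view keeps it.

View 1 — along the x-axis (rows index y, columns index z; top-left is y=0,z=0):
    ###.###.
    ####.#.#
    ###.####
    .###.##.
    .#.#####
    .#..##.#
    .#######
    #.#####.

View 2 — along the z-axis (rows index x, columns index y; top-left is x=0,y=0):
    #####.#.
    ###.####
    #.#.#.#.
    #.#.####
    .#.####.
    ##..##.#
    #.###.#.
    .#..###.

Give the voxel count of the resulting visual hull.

full grid |V| = 512
carve view 1 (along x, YZ-mask fill 47/64): 376 voxels remain
carve view 2 (along z, XY-mask fill 42/64): 251 voxels remain

voxel count = 251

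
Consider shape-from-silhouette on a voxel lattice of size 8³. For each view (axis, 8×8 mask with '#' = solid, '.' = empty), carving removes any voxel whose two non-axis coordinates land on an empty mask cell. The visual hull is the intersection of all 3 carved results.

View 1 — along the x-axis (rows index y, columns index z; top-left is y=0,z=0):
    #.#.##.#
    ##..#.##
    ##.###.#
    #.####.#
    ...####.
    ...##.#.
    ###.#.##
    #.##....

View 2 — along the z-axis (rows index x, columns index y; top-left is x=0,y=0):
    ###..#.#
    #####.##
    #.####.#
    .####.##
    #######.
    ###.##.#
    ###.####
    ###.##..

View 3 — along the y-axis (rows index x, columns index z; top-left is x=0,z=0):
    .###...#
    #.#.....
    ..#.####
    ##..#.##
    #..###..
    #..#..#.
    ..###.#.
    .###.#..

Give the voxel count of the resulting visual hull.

114 voxels

start: 8×8×8 = 512 voxels
carve view 1 (along x, YZ-mask fill 38/64): 304 voxels remain
carve view 2 (along z, XY-mask fill 49/64): 230 voxels remain
carve view 3 (along y, XZ-mask fill 31/64): 114 voxels remain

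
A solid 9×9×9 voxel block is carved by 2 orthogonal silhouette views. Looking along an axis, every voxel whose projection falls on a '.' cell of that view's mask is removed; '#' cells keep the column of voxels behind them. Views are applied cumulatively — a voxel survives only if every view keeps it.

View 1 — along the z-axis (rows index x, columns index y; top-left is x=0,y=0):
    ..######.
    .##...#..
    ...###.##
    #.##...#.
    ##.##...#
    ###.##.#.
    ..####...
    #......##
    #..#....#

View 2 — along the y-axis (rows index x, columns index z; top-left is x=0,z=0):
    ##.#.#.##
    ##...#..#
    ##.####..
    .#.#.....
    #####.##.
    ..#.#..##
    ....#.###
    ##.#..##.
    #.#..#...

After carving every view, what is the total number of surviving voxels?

voxel count = 185

start: 9×9×9 = 729 voxels
step 1: project along z, AND mask (39/81) → |grid| = 351
step 2: project along y, AND mask (41/81) → |grid| = 185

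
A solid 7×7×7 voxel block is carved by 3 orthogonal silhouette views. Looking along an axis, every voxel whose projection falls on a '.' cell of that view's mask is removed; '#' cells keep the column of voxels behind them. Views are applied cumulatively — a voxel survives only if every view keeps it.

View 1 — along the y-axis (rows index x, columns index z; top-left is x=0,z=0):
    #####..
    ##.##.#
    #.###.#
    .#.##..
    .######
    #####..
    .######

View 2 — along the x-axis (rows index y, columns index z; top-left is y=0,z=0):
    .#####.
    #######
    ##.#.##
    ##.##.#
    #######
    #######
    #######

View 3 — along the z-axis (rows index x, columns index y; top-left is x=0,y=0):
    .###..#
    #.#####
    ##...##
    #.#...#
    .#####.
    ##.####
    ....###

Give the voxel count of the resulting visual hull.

start: 7×7×7 = 343 voxels
after view 1 [y-axis, 35 of 49 cells solid] → remaining = 245
after view 2 [x-axis, 43 of 49 cells solid] → remaining = 218
after view 3 [z-axis, 31 of 49 cells solid] → remaining = 142

142 voxels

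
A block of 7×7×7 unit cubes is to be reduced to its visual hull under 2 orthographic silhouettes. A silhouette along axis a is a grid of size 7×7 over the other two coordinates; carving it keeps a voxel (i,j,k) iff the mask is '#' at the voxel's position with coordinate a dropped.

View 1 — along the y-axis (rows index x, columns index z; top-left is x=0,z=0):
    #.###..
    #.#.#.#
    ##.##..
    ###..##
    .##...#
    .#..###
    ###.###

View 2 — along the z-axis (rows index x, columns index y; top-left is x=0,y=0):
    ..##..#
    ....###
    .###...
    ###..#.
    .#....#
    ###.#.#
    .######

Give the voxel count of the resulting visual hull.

before carving: 343 voxels (7×7×7)
carve view 1 (along y, XZ-mask fill 30/49): 210 voxels remain
carve view 2 (along z, XY-mask fill 26/49): 118 voxels remain

remaining voxels: 118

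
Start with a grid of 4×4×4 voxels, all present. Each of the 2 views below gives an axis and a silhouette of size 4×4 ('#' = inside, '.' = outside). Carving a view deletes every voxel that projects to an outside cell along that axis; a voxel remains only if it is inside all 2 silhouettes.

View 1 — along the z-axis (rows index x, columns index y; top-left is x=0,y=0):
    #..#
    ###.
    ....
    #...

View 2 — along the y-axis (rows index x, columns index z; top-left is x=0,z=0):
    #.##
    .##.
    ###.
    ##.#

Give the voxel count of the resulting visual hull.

full grid |V| = 64
  1. axis=2 (XY plane), |mask|=6  ⇒  voxels=24
  2. axis=1 (XZ plane), |mask|=11  ⇒  voxels=15

remaining voxels: 15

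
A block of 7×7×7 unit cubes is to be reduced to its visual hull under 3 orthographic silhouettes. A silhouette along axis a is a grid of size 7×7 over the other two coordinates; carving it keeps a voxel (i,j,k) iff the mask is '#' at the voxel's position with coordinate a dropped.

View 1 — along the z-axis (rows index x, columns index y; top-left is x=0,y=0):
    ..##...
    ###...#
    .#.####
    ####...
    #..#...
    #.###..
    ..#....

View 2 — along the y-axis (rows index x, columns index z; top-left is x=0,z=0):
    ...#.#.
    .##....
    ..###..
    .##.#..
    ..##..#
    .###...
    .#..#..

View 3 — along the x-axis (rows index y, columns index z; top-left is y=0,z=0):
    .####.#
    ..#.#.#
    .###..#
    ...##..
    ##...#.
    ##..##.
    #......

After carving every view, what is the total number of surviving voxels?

33 voxels

before carving: 343 voxels (7×7×7)
[1] z-view keeps 22 columns → grid now 154
[2] y-view keeps 18 columns → grid now 59
[3] x-view keeps 22 columns → grid now 33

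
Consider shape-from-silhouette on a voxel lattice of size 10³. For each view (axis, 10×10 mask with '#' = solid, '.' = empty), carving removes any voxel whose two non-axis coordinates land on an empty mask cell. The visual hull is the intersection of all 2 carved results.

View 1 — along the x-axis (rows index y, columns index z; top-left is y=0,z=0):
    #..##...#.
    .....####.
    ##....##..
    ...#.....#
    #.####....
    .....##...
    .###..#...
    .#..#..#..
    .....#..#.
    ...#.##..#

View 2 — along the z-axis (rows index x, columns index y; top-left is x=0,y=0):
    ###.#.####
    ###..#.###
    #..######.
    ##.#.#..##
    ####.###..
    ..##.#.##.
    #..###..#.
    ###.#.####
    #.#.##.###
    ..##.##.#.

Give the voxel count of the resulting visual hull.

212 voxels

full grid |V| = 1000
[1] x-view keeps 34 columns → grid now 340
[2] z-view keeps 65 columns → grid now 212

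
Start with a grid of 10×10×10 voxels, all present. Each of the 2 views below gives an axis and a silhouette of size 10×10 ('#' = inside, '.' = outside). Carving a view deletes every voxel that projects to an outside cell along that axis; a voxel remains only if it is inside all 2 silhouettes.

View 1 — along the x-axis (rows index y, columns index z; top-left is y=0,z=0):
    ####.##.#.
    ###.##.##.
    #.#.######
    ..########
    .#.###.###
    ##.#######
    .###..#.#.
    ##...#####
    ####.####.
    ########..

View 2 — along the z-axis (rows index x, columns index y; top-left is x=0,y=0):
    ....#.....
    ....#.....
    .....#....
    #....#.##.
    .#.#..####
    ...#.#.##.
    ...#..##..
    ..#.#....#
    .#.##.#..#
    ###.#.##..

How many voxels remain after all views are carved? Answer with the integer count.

248 voxels

initial block: 10^3 = 1000
V1 x: intersect with YZ mask (74 set) -- 740 left
V2 z: intersect with XY mask (34 set) -- 248 left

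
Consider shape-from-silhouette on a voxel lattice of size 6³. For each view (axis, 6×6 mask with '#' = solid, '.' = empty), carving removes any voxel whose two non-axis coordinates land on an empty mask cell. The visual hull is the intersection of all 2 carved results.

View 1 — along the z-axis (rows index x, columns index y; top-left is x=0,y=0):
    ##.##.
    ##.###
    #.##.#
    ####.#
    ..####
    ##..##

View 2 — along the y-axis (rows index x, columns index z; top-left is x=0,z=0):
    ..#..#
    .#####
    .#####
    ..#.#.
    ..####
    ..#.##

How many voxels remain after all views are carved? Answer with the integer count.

remaining voxels: 91

full grid |V| = 216
after view 1 [z-axis, 26 of 36 cells solid] → remaining = 156
after view 2 [y-axis, 21 of 36 cells solid] → remaining = 91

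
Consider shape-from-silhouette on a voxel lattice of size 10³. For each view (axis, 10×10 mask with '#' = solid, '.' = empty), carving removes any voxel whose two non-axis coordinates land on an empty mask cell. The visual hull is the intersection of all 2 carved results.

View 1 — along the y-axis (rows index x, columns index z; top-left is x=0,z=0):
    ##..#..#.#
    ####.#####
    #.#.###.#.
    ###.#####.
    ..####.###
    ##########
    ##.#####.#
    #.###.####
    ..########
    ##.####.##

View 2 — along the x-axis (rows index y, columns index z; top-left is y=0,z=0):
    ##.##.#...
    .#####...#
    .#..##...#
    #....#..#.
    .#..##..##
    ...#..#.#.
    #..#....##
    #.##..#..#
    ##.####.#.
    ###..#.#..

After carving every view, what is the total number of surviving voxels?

voxel count = 360

before carving: 1000 voxels (10×10×10)
  1. axis=1 (XZ plane), |mask|=77  ⇒  voxels=770
  2. axis=0 (YZ plane), |mask|=47  ⇒  voxels=360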